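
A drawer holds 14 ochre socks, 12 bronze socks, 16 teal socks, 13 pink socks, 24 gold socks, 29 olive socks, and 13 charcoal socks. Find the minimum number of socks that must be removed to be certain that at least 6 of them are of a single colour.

36

Put each drawn sock into a box by colour. The largest draw with every box below 6 takes min(count, 5) from each colour.
Σ min(cᵢ, 5) = 5 + 5 + 5 + 5 + 5 + 5 + 5 = 35.
Draw number 35 + 1 = 36 must push one box to 6.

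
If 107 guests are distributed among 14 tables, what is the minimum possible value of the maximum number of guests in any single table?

By pigeonhole, the 14 tables are the holes and the 107 guests are the pigeons.
If every table held at most 7 guests, the total would be at most 14 × 7 = 98, which is less than 107.
So some table holds at least ⌈107/14⌉ = 8 guests.

8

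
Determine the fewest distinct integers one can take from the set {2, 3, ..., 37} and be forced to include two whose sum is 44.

Two chosen integers sum to 44 exactly when both halves of some pair {x, 44−x} with 7 ≤ x ≤ 44−x ≤ 37 are chosen — 15 such pairs.
The remaining 6 elements (those with no distinct partner in range) can never complete a 44-sum, so the worst case takes all of them and one from each pair: 6 + 15 = 21.
Pigeonhole: the 22nd integer has to be the second member of some pair, so 21 + 1 = 22.

22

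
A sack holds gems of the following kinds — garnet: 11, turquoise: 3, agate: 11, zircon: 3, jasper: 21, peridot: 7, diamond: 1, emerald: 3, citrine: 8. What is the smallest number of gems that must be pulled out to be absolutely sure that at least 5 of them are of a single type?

31

Put each drawn gem into a box by type. The largest draw with every box below 5 takes min(count, 4) from each type; types with fewer than 4 contribute all they have.
Σ min(cᵢ, 4) = 4 + 3 + 4 + 3 + 4 + 4 + 1 + 3 + 4 = 30.
Draw number 30 + 1 = 31 must push one box to 5.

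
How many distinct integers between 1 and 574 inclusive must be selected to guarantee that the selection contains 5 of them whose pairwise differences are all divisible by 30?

121

Integers whose pairwise differences are multiples of 30 are exactly those sharing a remainder mod 30. By the pigeonhole principle, the 30 residue classes mod 30 are the pigeonholes.
With 120 integers one could put 4 in each residue class and have no class reach 5.
The 121st integer pushes some class to 5, so 30·4 + 1 = 121.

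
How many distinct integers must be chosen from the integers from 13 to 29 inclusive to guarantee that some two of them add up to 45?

11

A set avoiding the sum 45 can contain at most one of each pair {x, 45−x}, plus the 3 elements whose complement lies outside the range.
The integers 13, …, 22 (10 of them) are such a set: any two sum to at least 13+14 = 27 and at most 21+22 = 43 < 45.
Any 11th integer completes one of the 7 pairs, so 11 choices force a sum of 45.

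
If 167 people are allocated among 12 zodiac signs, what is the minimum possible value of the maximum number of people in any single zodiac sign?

By the pigeonhole principle, the 12 zodiac signs are the holes and the 167 people are the pigeons.
If every zodiac sign held at most 13 people, the total would be at most 12 × 13 = 156, which is less than 167.
So some zodiac sign holds at least ⌈167/12⌉ = 14 people.

14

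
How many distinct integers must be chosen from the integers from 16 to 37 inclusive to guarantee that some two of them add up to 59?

15

Group the elements by complementary pair {x, 59−x}: {22,37}, {23,36}, {24,35}, …, giving 8 two-element pairs and 6 integers whose partner 59−x falls outside [16,37].
Treating each of those 14 groups as a pigeonhole, one can pick one integer per group — 14 integers — with no two summing to 59.
The 15th integer lands in an occupied pair, forcing a sum of 59.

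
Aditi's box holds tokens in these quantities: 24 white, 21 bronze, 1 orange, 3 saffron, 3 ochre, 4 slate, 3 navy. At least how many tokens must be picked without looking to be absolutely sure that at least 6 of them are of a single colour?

25

An adversary could hand out at most 5 tokens per colour (5 colours run out sooner): 5 + 5 + 1 + 3 + 3 + 4 + 3 = 24 tokens and still no colour has 6.
One more token lands in a colour already at 5, so 25 draws are enough and 24 are not.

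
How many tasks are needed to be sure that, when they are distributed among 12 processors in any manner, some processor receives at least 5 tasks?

With 48 tasks one could put exactly 4 in each of the 12 processors, and no processor would reach 5.
Pigeonhole: one more task must land in a processor that already has 4, giving it 5.
So 12 × 4 + 1 = 49 tasks are required.

49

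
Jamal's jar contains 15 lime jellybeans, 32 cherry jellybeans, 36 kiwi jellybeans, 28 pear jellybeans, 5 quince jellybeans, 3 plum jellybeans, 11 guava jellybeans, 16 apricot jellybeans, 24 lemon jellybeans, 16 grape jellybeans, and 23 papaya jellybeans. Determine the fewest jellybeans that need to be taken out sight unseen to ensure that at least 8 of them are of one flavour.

72

By the pigeonhole principle, the 11 flavours are the holes; the jellybeans drawn are the pigeons.
To avoid 8 of any one flavour, the worst case takes at most 7 of each flavour, or every jellybean of a flavour that has fewer than 7.
That gives 7 + 7 + 7 + 7 + 5 + 3 + 7 + 7 + 7 + 7 + 7 = 71 jellybeans with no flavour reaching 8.
The next jellybean forces some flavour to 8, so 71 + 1 = 72.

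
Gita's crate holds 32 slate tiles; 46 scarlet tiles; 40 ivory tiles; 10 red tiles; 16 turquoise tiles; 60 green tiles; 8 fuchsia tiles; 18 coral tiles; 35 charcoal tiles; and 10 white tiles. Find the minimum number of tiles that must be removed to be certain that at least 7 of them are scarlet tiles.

In the worst case for collecting scarlet tiles, every non-scarlet tile comes out first.
There are 32 + 40 + 10 + 16 + 60 + 8 + 18 + 35 + 10 = 229 non-scarlet tiles altogether.
After those, each further tile must be scarlet, so 229 + 7 = 236 draws guarantee 7 scarlet tiles.

236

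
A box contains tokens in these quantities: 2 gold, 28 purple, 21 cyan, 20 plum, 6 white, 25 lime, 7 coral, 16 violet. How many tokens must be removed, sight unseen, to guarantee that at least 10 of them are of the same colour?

An adversary could hand out at most 9 tokens per colour (gold, white, coral run out sooner): 2 + 9 + 9 + 9 + 6 + 9 + 7 + 9 = 60 tokens and still no colour has 10.
One more token lands in a colour already at 9, so 61 draws are enough and 60 are not.

61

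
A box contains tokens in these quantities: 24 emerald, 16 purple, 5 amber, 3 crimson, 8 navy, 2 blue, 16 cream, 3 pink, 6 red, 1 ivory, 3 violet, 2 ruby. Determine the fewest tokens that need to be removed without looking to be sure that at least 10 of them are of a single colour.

61

Pigeonhole: put each drawn token into a box by colour. The largest draw with every box below 10 takes min(count, 9) from each colour; colours with fewer than 9 contribute all they have.
Σ min(cᵢ, 9) = 9 + 9 + 5 + 3 + 8 + 2 + 9 + 3 + 6 + 1 + 3 + 2 = 60.
Draw number 60 + 1 = 61 must push one box to 10.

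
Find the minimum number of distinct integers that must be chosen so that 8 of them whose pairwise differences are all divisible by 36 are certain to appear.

Integers whose pairwise differences are multiples of 36 are exactly those sharing a remainder mod 36. By the pigeonhole principle, the 36 residue classes mod 36 are the pigeonholes.
With 252 integers one could put 7 in each residue class and have no class reach 8.
The 253rd integer pushes some class to 8, so 36·7 + 1 = 253.

253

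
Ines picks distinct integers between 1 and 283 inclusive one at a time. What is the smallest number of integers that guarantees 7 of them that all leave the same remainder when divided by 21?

The 21 residue classes mod 21 are the pigeonholes.
With 126 integers one could put 6 in each residue class and have no class reach 7.
The 127th integer pushes some class to 7, so 21·6 + 1 = 127.

127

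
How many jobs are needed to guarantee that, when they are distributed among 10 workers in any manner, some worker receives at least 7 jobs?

61

With 60 jobs one could put exactly 6 in each of the 10 workers, and no worker would reach 7.
One more job must land in a worker that already has 6, giving it 7.
So 10 × 6 + 1 = 61 jobs are required.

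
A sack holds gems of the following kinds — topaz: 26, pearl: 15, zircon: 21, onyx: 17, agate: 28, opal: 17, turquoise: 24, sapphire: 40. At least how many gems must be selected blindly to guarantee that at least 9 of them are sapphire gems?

157

In the worst case for collecting sapphire gems, every non-sapphire gem comes out first.
There are 26 + 15 + 21 + 17 + 28 + 17 + 24 = 148 non-sapphire gems altogether.
After those, each further gem must be sapphire, so 148 + 9 = 157 draws guarantee 9 sapphire gems.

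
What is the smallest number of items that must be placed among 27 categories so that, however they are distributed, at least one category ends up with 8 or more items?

With 189 items one could put exactly 7 in each of the 27 categories, and no category would reach 8.
By pigeonhole, one more item must land in a category that already has 7, giving it 8.
So 27 × 7 + 1 = 190 items are required.

190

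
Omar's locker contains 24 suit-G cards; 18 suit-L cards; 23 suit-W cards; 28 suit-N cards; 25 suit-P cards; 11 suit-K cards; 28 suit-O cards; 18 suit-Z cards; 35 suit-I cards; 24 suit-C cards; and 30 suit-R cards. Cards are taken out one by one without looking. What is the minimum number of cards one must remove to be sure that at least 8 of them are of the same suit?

78

The 11 suits are the holes; the cards drawn are the pigeons.
To avoid 8 of any one suit, the worst case takes at most 7 of each suit.
That gives 7 + 7 + 7 + 7 + 7 + 7 + 7 + 7 + 7 + 7 + 7 = 77 cards with no suit reaching 8.
The next card forces some suit to 8, so 77 + 1 = 78.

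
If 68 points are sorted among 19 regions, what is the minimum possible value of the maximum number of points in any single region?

By the pigeonhole principle, the 19 regions are the holes and the 68 points are the pigeons.
If every region held at most 3 points, the total would be at most 19 × 3 = 57, which is less than 68.
So some region holds at least ⌈68/19⌉ = 4 points.

4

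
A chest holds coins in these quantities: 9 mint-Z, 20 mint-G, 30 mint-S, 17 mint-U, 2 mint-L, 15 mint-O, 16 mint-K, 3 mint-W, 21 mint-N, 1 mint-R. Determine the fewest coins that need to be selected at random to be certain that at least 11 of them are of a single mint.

76

Put each drawn coin into a box by mint. The largest draw with every box below 11 takes min(count, 10) from each mint; mints with fewer than 10 contribute all they have.
Σ min(cᵢ, 10) = 9 + 10 + 10 + 10 + 2 + 10 + 10 + 3 + 10 + 1 = 75.
Draw number 75 + 1 = 76 must push one box to 11.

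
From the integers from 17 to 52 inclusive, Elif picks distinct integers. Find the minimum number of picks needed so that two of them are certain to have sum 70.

Two chosen integers sum to 70 exactly when both halves of some pair {x, 70−x} with 18 ≤ x ≤ 70−x ≤ 52 are chosen — 17 such pairs.
The remaining 2 elements (those with no distinct partner in range) can never complete a 70-sum, so the worst case takes all of them and one from each pair: 2 + 17 = 19.
By pigeonhole, the 20th integer has to be the second member of some pair, so 19 + 1 = 20.

20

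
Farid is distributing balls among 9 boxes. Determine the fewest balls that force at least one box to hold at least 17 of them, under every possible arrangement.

With 144 balls one could put exactly 16 in each of the 9 boxes, and no box would reach 17.
By the pigeonhole principle, one more ball must land in a box that already has 16, giving it 17.
So 9 × 16 + 1 = 145 balls are required.

145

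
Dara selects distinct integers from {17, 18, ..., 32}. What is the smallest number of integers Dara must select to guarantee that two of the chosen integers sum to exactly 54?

12

Group the elements by complementary pair {x, 54−x}: {22,32}, {23,31}, {24,30}, …, giving 5 two-element pairs, the single value 27 (it cannot pair with itself since the integers are distinct), and 5 integers whose partner 54−x falls outside [17,32].
By the pigeonhole principle, treating each of those 11 groups as a pigeonhole, one can pick one integer per group — 11 integers — with no two summing to 54.
The 12th integer lands in an occupied pair, forcing a sum of 54.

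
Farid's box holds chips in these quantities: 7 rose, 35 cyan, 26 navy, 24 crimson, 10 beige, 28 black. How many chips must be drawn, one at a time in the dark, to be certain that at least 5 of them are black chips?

In the worst case for collecting black chips, every non-black chip comes out first.
There are 7 + 35 + 26 + 24 + 10 = 102 non-black chips altogether.
After those, each further chip must be black, so 102 + 5 = 107 draws guarantee 5 black chips.

107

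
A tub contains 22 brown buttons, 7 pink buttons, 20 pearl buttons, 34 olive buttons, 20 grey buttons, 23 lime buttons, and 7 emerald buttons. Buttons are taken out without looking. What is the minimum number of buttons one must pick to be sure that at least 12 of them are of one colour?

70

Pigeonhole: the 7 colours are the holes; the buttons drawn are the pigeons.
To avoid 12 of any one colour, the worst case takes at most 11 of each colour, or every button of a colour that has fewer than 11.
That gives 11 + 7 + 11 + 11 + 11 + 11 + 7 = 69 buttons with no colour reaching 12.
The next button forces some colour to 12, so 69 + 1 = 70.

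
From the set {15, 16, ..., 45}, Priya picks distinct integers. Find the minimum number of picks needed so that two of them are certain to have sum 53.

20

A set avoiding the sum 53 can contain at most one of each pair {x, 53−x}, plus the 7 elements whose complement lies outside the range.
The integers 27, …, 45 (19 of them) are such a set: any two sum to at least 27+28 = 55 > 53.
By the pigeonhole principle, any 20th integer completes one of the 12 pairs, so 20 choices force a sum of 53.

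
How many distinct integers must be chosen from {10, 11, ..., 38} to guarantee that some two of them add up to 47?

Two chosen integers sum to 47 exactly when both halves of some pair {x, 47−x} with 10 ≤ x ≤ 47−x ≤ 37 are chosen — 14 such pairs.
The remaining 1 element (those with no distinct partner in range) can never complete a 47-sum, so the worst case takes all of them and one from each pair: 1 + 14 = 15.
The 16th integer has to be the second member of some pair, so 15 + 1 = 16.

16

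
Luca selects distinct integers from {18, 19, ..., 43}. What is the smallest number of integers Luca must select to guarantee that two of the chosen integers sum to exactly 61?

14

Two chosen integers sum to 61 exactly when both halves of some pair {x, 61−x} with 18 ≤ x ≤ 61−x ≤ 43 are chosen — 13 such pairs.
Every element belongs to one of those pairs, so the worst case picks one from each: 13 integers.
By pigeonhole, the 14th integer has to be the second member of some pair, so 13 + 1 = 14.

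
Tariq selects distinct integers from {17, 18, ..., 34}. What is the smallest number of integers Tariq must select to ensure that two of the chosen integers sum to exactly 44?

14

Group the elements by complementary pair {x, 44−x}: {17,27}, {18,26}, {19,25}, …, giving 5 two-element pairs, the single value 22 (it cannot pair with itself since the integers are distinct), and 7 integers whose partner 44−x falls outside [17,34].
By the pigeonhole principle, treating each of those 13 groups as a pigeonhole, one can pick one integer per group — 13 integers — with no two summing to 44.
The 14th integer lands in an occupied pair, forcing a sum of 44.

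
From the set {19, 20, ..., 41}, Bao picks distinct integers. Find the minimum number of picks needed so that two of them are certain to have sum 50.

18

Group the elements by complementary pair {x, 50−x}: {19,31}, {20,30}, {21,29}, …, giving 6 two-element pairs; the single value 25 (it cannot pair with itself since the integers are distinct); and 10 integers whose partner 50−x falls outside [19,41].
By pigeonhole, treating each of those 17 groups as a pigeonhole, one can pick one integer per group — 17 integers — with no two summing to 50.
The 18th integer lands in an occupied pair, forcing a sum of 50.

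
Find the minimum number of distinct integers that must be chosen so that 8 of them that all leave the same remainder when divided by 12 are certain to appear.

85

The 12 residue classes mod 12 are the pigeonholes.
With 84 integers one could put 7 in each residue class and have no class reach 8.
The 85th integer pushes some class to 8, so 12·7 + 1 = 85.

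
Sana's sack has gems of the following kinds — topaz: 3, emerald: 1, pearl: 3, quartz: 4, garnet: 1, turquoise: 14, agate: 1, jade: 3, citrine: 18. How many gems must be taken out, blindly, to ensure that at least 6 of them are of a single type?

Pigeonhole: the 9 types are the holes; the gems drawn are the pigeons.
To avoid 6 of any one type, the worst case takes at most 5 of each type, or every gem of a type that has fewer than 5.
That gives 3 + 1 + 3 + 4 + 1 + 5 + 1 + 3 + 5 = 26 gems with no type reaching 6.
The next gem forces some type to 6, so 26 + 1 = 27.

27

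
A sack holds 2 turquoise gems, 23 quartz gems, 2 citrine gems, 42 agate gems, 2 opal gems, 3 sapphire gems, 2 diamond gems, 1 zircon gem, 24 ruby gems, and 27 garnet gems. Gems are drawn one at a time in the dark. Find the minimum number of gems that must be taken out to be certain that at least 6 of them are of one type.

By the pigeonhole principle, put each drawn gem into a box by type. The largest draw with every box below 6 takes min(count, 5) from each type; types with fewer than 5 contribute all they have.
Σ min(cᵢ, 5) = 2 + 5 + 2 + 5 + 2 + 3 + 2 + 1 + 5 + 5 = 32.
Draw number 32 + 1 = 33 must push one box to 6.

33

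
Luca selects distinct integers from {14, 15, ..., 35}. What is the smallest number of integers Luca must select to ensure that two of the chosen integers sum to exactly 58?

A set avoiding the sum 58 can contain at most one of each pair {x, 58−x}, plus the 10 elements whose complement lies outside the range or equal to its own complement.
The integers 14, …, 29 (16 of them) are such a set: any two sum to at least 14+15 = 29 and at most 28+29 = 57 < 58.
Pigeonhole: any 17th integer completes one of the 6 pairs, so 17 choices force a sum of 58.

17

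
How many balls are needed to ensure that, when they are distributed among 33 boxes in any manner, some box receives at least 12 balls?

With 363 balls one could put exactly 11 in each of the 33 boxes, and no box would reach 12.
One more ball must land in a box that already has 11, giving it 12.
So 33 × 11 + 1 = 364 balls are required.

364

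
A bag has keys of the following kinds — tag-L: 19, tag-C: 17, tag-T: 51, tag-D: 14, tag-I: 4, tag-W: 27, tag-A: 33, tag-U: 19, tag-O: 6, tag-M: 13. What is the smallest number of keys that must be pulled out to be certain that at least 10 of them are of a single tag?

83

By the pigeonhole principle, the 10 tags are the holes; the keys drawn are the pigeons.
To avoid 10 of any one tag, the worst case takes at most 9 of each tag, or every key of a tag that has fewer than 9.
That gives 9 + 9 + 9 + 9 + 4 + 9 + 9 + 9 + 6 + 9 = 82 keys with no tag reaching 10.
The next key forces some tag to 10, so 82 + 1 = 83.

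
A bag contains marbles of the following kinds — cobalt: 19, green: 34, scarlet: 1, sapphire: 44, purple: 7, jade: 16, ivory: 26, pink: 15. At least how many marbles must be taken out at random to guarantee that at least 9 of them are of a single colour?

An adversary could hand out at most 8 marbles per colour (scarlet, purple run out sooner): 8 + 8 + 1 + 8 + 7 + 8 + 8 + 8 = 56 marbles and still no colour has 9.
By the pigeonhole principle, one more marble lands in a colour already at 8, so 57 draws are enough and 56 are not.

57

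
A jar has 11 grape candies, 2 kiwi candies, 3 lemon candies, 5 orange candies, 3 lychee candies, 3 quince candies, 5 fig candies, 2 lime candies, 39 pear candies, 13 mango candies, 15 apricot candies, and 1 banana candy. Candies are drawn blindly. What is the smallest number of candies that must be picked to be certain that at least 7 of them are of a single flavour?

49

By the pigeonhole principle, the 12 flavours are the holes; the candies drawn are the pigeons.
To avoid 7 of any one flavour, the worst case takes at most 6 of each flavour, or every candy of a flavour that has fewer than 6.
That gives 6 + 2 + 3 + 5 + 3 + 3 + 5 + 2 + 6 + 6 + 6 + 1 = 48 candies with no flavour reaching 7.
The next candy forces some flavour to 7, so 48 + 1 = 49.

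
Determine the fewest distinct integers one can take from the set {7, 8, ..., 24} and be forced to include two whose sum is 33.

11

Two chosen integers sum to 33 exactly when both halves of some pair {x, 33−x} with 9 ≤ x ≤ 33−x ≤ 24 are chosen — 8 such pairs.
The remaining 2 elements (those with no distinct partner in range) can never complete a 33-sum, so the worst case takes all of them and one from each pair: 2 + 8 = 10.
The 11th integer has to be the second member of some pair, so 10 + 1 = 11.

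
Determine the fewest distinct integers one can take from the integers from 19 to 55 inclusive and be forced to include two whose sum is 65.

Two chosen integers sum to 65 exactly when both halves of some pair {x, 65−x} with 19 ≤ x ≤ 65−x ≤ 46 are chosen — 14 such pairs.
The remaining 9 elements (those with no distinct partner in range) can never complete a 65-sum, so the worst case takes all of them and one from each pair: 9 + 14 = 23.
Pigeonhole: the 24th integer has to be the second member of some pair, so 23 + 1 = 24.

24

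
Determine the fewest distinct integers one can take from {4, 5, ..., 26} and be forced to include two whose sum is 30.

Two chosen integers sum to 30 exactly when both halves of some pair {x, 30−x} with 4 ≤ x ≤ 30−x ≤ 26 are chosen — 11 such pairs.
The remaining 1 element (those with no distinct partner in range) can never complete a 30-sum, so the worst case takes all of them and one from each pair: 1 + 11 = 12.
The 13th integer has to be the second member of some pair, so 12 + 1 = 13.

13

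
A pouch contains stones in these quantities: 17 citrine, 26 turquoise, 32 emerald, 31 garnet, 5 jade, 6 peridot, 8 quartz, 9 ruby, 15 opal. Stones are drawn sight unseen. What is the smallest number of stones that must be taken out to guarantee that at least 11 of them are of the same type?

79

An adversary could hand out at most 10 stones per type (4 types run out sooner): 10 + 10 + 10 + 10 + 5 + 6 + 8 + 9 + 10 = 78 stones and still no type has 11.
One more stone lands in a type already at 10, so 79 draws are enough and 78 are not.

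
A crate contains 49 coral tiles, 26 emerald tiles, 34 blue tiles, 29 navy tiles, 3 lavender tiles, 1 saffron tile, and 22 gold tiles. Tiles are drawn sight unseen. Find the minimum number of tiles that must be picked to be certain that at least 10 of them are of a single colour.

50

An adversary could hand out at most 9 tiles per colour (lavender, saffron run out sooner): 9 + 9 + 9 + 9 + 3 + 1 + 9 = 49 tiles and still no colour has 10.
By pigeonhole, one more tile lands in a colour already at 9, so 50 draws are enough and 49 are not.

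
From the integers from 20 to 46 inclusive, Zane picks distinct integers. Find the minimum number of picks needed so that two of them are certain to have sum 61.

17

Two chosen integers sum to 61 exactly when both halves of some pair {x, 61−x} with 20 ≤ x ≤ 61−x ≤ 41 are chosen — 11 such pairs.
The remaining 5 elements (those with no distinct partner in range) can never complete a 61-sum, so the worst case takes all of them and one from each pair: 5 + 11 = 16.
Pigeonhole: the 17th integer has to be the second member of some pair, so 16 + 1 = 17.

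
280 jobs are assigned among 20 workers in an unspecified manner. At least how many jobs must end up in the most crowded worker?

14

By pigeonhole, the 20 workers are the holes and the 280 jobs are the pigeons.
If every worker held at most 13 jobs, the total would be at most 20 × 13 = 260, which is less than 280.
So some worker holds at least ⌈280/20⌉ = 14 jobs.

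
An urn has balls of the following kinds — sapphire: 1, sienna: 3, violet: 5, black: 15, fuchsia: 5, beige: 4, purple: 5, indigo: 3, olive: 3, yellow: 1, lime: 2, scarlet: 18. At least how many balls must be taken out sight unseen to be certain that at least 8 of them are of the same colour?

47

An adversary could hand out at most 7 balls per colour (10 colours run out sooner): 1 + 3 + 5 + 7 + 5 + 4 + 5 + 3 + 3 + 1 + 2 + 7 = 46 balls and still no colour has 8.
One more ball lands in a colour already at 7, so 47 draws are enough and 46 are not.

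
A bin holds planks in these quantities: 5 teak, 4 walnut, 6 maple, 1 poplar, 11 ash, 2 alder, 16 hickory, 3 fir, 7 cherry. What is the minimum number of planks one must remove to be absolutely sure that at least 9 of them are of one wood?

45

Pigeonhole: the 9 woods are the holes; the planks drawn are the pigeons.
To avoid 9 of any one wood, the worst case takes at most 8 of each wood, or every plank of a wood that has fewer than 8.
That gives 5 + 4 + 6 + 1 + 8 + 2 + 8 + 3 + 7 = 44 planks with no wood reaching 9.
The next plank forces some wood to 9, so 44 + 1 = 45.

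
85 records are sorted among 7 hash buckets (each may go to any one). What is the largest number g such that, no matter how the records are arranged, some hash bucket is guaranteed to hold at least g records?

13

By pigeonhole, the 7 hash buckets are the holes and the 85 records are the pigeons.
If every hash bucket held at most 12 records, the total would be at most 7 × 12 = 84, which is less than 85.
So some hash bucket holds at least ⌈85/7⌉ = 13 records.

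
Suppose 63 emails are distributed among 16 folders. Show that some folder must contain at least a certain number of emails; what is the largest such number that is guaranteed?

The 16 folders are the holes and the 63 emails are the pigeons.
If every folder held at most 3 emails, the total would be at most 16 × 3 = 48, which is less than 63.
So some folder holds at least ⌈63/16⌉ = 4 emails.

4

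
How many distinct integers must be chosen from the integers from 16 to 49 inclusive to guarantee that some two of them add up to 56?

23

Two chosen integers sum to 56 exactly when both halves of some pair {x, 56−x} with 16 ≤ x ≤ 56−x ≤ 40 are chosen — 12 such pairs.
The remaining 10 elements (those with no distinct partner in range) can never complete a 56-sum, so the worst case takes all of them and one from each pair: 10 + 12 = 22.
The 23rd integer has to be the second member of some pair, so 22 + 1 = 23.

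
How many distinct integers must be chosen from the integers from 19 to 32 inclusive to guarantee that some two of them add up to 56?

11

Two chosen integers sum to 56 exactly when both halves of some pair {x, 56−x} with 24 ≤ x ≤ 56−x ≤ 32 are chosen — 4 such pairs.
The remaining 6 elements (those with no distinct partner in range) can never complete a 56-sum, so the worst case takes all of them and one from each pair: 6 + 4 = 10.
The 11th integer has to be the second member of some pair, so 10 + 1 = 11.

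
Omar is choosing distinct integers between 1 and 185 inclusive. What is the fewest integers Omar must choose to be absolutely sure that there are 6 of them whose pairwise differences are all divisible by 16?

81

Integers whose pairwise differences are multiples of 16 are exactly those sharing a remainder mod 16. The 16 residue classes mod 16 are the pigeonholes.
With 80 integers one could put 5 in each residue class and have no class reach 6.
The 81st integer pushes some class to 6, so 16·5 + 1 = 81.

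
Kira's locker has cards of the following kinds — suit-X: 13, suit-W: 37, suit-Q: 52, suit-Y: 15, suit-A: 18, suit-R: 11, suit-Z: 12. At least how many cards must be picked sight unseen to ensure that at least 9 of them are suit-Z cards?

In the worst case for collecting suit-Z cards, every non-suit-Z card comes out first.
There are 13 + 37 + 52 + 15 + 18 + 11 = 146 non-suit-Z cards altogether.
After those, each further card must be suit-Z, so 146 + 9 = 155 draws guarantee 9 suit-Z cards.

155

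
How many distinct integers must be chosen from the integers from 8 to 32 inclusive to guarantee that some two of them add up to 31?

Two chosen integers sum to 31 exactly when both halves of some pair {x, 31−x} with 8 ≤ x ≤ 31−x ≤ 23 are chosen — 8 such pairs.
The remaining 9 elements (those with no distinct partner in range) can never complete a 31-sum, so the worst case takes all of them and one from each pair: 9 + 8 = 17.
The 18th integer has to be the second member of some pair, so 17 + 1 = 18.

18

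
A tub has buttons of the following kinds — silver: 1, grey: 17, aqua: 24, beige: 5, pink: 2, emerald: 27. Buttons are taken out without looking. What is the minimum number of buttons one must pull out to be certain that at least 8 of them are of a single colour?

By the pigeonhole principle, put each drawn button into a box by colour. The largest draw with every box below 8 takes min(count, 7) from each colour; colours with fewer than 7 contribute all they have.
Σ min(cᵢ, 7) = 1 + 7 + 7 + 5 + 2 + 7 = 29.
Draw number 29 + 1 = 30 must push one box to 8.

30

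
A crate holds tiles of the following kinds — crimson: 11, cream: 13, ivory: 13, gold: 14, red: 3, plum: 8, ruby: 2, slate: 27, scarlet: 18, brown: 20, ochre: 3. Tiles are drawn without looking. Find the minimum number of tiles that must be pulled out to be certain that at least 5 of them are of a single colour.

An adversary could hand out at most 4 tiles per colour (red, ruby, ochre run out sooner): 4 + 4 + 4 + 4 + 3 + 4 + 2 + 4 + 4 + 4 + 3 = 40 tiles and still no colour has 5.
Pigeonhole: one more tile lands in a colour already at 4, so 41 draws are enough and 40 are not.

41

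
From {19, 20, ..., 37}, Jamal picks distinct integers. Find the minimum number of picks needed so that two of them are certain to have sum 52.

Two chosen integers sum to 52 exactly when both halves of some pair {x, 52−x} with 19 ≤ x ≤ 52−x ≤ 33 are chosen — 7 such pairs.
The remaining 5 elements (those with no distinct partner in range) can never complete a 52-sum, so the worst case takes all of them and one from each pair: 5 + 7 = 12.
Pigeonhole: the 13th integer has to be the second member of some pair, so 12 + 1 = 13.

13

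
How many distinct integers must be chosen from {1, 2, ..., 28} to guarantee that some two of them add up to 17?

Group the elements by complementary pair {x, 17−x}: {1,16}, {2,15}, {3,14}, …, giving 8 two-element pairs and 12 integers whose partner 17−x falls outside [1,28].
By the pigeonhole principle, treating each of those 20 groups as a pigeonhole, one can pick one integer per group — 20 integers — with no two summing to 17.
The 21st integer lands in an occupied pair, forcing a sum of 17.

21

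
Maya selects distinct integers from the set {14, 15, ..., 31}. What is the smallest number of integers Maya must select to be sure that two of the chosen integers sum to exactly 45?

A set avoiding the sum 45 can contain at most one of each pair {x, 45−x}.
The integers 23, …, 31 (9 of them) are such a set: any two sum to at least 23+24 = 47 > 45.
Any 10th integer completes one of the 9 pairs, so 10 choices force a sum of 45.

10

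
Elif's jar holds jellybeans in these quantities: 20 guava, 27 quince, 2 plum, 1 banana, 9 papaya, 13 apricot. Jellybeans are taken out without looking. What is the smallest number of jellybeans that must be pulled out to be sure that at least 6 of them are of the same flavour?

24

The 6 flavours are the holes; the jellybeans drawn are the pigeons.
To avoid 6 of any one flavour, the worst case takes at most 5 of each flavour, or every jellybean of a flavour that has fewer than 5.
That gives 5 + 5 + 2 + 1 + 5 + 5 = 23 jellybeans with no flavour reaching 6.
The next jellybean forces some flavour to 6, so 23 + 1 = 24.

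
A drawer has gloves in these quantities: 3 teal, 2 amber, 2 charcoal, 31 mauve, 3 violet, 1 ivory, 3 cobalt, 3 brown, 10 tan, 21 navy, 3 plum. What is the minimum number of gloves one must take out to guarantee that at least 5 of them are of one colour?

33

An adversary could hand out at most 4 gloves per colour (8 colours run out sooner): 3 + 2 + 2 + 4 + 3 + 1 + 3 + 3 + 4 + 4 + 3 = 32 gloves and still no colour has 5.
By the pigeonhole principle, one more glove lands in a colour already at 4, so 33 draws are enough and 32 are not.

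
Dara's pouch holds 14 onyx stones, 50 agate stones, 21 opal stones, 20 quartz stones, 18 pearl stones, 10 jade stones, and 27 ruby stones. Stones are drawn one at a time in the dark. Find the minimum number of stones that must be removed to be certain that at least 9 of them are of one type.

57

An adversary could hand out at most 8 stones per type: 8 + 8 + 8 + 8 + 8 + 8 + 8 = 56 stones and still no type has 9.
One more stone lands in a type already at 8, so 57 draws are enough and 56 are not.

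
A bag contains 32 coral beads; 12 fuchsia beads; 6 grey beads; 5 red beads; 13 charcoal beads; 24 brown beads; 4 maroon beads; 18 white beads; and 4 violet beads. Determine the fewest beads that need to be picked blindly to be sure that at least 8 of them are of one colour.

55

By the pigeonhole principle, put each drawn bead into a box by colour. The largest draw with every box below 8 takes min(count, 7) from each colour; colours with fewer than 7 contribute all they have.
Σ min(cᵢ, 7) = 7 + 7 + 6 + 5 + 7 + 7 + 4 + 7 + 4 = 54.
Draw number 54 + 1 = 55 must push one box to 8.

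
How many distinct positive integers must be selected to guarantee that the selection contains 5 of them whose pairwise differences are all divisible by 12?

Integers whose pairwise differences are multiples of 12 are exactly those sharing a remainder mod 12. Pigeonhole: the 12 residue classes mod 12 are the pigeonholes.
With 48 integers one could put 4 in each residue class and have no class reach 5.
The 49th integer pushes some class to 5, so 12·4 + 1 = 49.

49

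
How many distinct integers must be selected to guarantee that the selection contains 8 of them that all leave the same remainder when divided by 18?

The 18 residue classes mod 18 are the pigeonholes.
With 126 integers one could put 7 in each residue class and have no class reach 8.
The 127th integer pushes some class to 8, so 18·7 + 1 = 127.

127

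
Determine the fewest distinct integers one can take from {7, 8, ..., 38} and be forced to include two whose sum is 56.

A set avoiding the sum 56 can contain at most one of each pair {x, 56−x}, plus the 12 elements whose complement lies outside the range or equal to its own complement.
The integers 7, …, 28 (22 of them) are such a set: any two sum to at least 7+8 = 15 and at most 27+28 = 55 < 56.
By pigeonhole, any 23rd integer completes one of the 10 pairs, so 23 choices force a sum of 56.

23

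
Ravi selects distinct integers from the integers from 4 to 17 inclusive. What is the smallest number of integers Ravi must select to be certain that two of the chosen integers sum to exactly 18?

A set avoiding the sum 18 can contain at most one of each pair {x, 18−x}, plus the 4 elements whose complement lies outside the range or equal to its own complement.
The integers 9, …, 17 (9 of them) are such a set: any two sum to at least 9+10 = 19 > 18.
Any 10th integer completes one of the 5 pairs, so 10 choices force a sum of 18.

10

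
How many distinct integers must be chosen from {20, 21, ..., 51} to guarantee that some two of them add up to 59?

A set avoiding the sum 59 can contain at most one of each pair {x, 59−x}, plus the 12 elements whose complement lies outside the range.
The integers 30, …, 51 (22 of them) are such a set: any two sum to at least 30+31 = 61 > 59.
By pigeonhole, any 23rd integer completes one of the 10 pairs, so 23 choices force a sum of 59.

23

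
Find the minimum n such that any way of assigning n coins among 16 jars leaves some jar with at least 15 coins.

With 224 coins one could put exactly 14 in each of the 16 jars, and no jar would reach 15.
One more coin must land in a jar that already has 14, giving it 15.
So 16 × 14 + 1 = 225 coins are required.

225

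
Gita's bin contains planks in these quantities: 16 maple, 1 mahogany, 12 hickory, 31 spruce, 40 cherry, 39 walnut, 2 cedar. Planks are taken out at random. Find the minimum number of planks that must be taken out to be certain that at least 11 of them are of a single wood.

54

Put each drawn plank into a box by wood. The largest draw with every box below 11 takes min(count, 10) from each wood; woods with fewer than 10 contribute all they have.
Σ min(cᵢ, 10) = 10 + 1 + 10 + 10 + 10 + 10 + 2 = 53.
Draw number 53 + 1 = 54 must push one box to 11.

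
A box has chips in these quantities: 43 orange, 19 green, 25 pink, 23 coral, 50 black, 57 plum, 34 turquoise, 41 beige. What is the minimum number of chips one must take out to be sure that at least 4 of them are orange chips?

In the worst case for collecting orange chips, every non-orange chip comes out first.
There are 19 + 25 + 23 + 50 + 57 + 34 + 41 = 249 non-orange chips altogether.
After those, each further chip must be orange, so 249 + 4 = 253 draws guarantee 4 orange chips.

253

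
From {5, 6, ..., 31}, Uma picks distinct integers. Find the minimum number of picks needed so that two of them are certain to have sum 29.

18

Two chosen integers sum to 29 exactly when both halves of some pair {x, 29−x} with 5 ≤ x ≤ 29−x ≤ 24 are chosen — 10 such pairs.
The remaining 7 elements (those with no distinct partner in range) can never complete a 29-sum, so the worst case takes all of them and one from each pair: 7 + 10 = 17.
The 18th integer has to be the second member of some pair, so 17 + 1 = 18.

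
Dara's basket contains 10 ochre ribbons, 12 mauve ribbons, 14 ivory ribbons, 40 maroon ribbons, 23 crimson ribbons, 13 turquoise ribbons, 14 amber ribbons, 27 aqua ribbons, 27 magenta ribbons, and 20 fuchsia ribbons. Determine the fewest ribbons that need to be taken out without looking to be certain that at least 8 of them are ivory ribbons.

In the worst case for collecting ivory ribbons, every non-ivory ribbon comes out first.
There are 10 + 12 + 40 + 23 + 13 + 14 + 27 + 27 + 20 = 186 non-ivory ribbons altogether.
After those, each further ribbon must be ivory, so 186 + 8 = 194 draws guarantee 8 ivory ribbons.

194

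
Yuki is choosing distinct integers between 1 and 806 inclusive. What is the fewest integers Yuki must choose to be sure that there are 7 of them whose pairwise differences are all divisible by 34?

205

Integers whose pairwise differences are multiples of 34 are exactly those sharing a remainder mod 34. The 34 residue classes mod 34 are the pigeonholes.
With 204 integers one could put 6 in each residue class and have no class reach 7.
The 205th integer pushes some class to 7, so 34·6 + 1 = 205.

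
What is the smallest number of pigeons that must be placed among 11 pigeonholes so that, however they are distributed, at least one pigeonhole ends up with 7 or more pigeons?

67

With 66 pigeons one could put exactly 6 in each of the 11 pigeonholes, and no pigeonhole would reach 7.
By pigeonhole, one more pigeon must land in a pigeonhole that already has 6, giving it 7.
So 11 × 6 + 1 = 67 pigeons are required.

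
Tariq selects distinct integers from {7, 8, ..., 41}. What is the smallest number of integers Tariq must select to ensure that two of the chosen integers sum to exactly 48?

Group the elements by complementary pair {x, 48−x}: {7,41}, {8,40}, {9,39}, …, giving 17 two-element pairs and the single value 24 (it cannot pair with itself since the integers are distinct).
By the pigeonhole principle, treating each of those 18 groups as a pigeonhole, one can pick one integer per group — 18 integers — with no two summing to 48.
The 19th integer lands in an occupied pair, forcing a sum of 48.

19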